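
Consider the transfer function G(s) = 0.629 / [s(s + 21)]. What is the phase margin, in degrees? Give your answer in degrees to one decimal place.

89.9°

Gain crossover: |G(jω)| = 1 at ω ≈ 0.03 rad/s.
∠G(j0.03) = −90° − arctan(0.03/21) ≈ -90.08°
PM = 180° + (-90.08°) = 89.92°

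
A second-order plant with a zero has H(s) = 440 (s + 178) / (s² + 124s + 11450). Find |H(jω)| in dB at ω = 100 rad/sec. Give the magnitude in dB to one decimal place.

|j100 + 178| = √(100² + 178²) = 204.2
|(j100)² + 124(j100) + 11450| = |1450 + j12400| = 1.248e+04
|H(j100)| = 440 × 204.2 / 1.248e+04 = 7.1956
20 log₁₀(7.1956) = 17.14 dB

17.1 dB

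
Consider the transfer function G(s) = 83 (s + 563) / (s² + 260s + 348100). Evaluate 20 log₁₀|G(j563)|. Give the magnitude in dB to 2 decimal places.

|j563 + 563| = √(563² + 563²) = 796.2
|(j563)² + 260(j563) + 348100| = |31131 + j1.4638e+05| = 1.497e+05
|G(j563)| = 83 × 796.2 / 1.497e+05 = 0.44158
20 log₁₀(0.44158) = -7.100 dB

-7.10 dB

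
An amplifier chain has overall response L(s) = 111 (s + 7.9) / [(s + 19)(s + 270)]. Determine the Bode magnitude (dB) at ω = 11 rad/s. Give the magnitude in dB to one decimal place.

-11.9 dB

|j11 + 7.9| = √(11² + 7.9²) = 13.54
|j11 + 19| = √(11² + 19²) = 21.95
|j11 + 270| = √(11² + 270²) = 270.2
|L(j11)| = 111 × 13.54 / (21.95 × 270.2) = 0.25339
20 log₁₀(0.25339) = -11.92 dB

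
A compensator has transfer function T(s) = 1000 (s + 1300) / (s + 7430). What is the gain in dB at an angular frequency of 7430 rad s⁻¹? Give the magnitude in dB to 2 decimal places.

|j7430 + 1300| = √(7430² + 1300²) = 7543
|j7430 + 7430| = √(7430² + 7430²) = 1.051e+04
|T(j7430)| = 1000 × 7543 / 1.051e+04 = 717.85
20 log₁₀(717.85) = 57.121 dB

57.12 dB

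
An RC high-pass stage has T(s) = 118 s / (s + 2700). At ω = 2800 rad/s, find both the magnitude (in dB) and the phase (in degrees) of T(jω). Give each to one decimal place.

|j2800| = 2800
|j2800 + 2700| = √(2800² + 2700²) = 3890
|T(j2800)| = 118 × 2800 / 3890 = 84.942
20 log₁₀(84.942) = 38.58 dB
∠(j2800) = 90.00°
∠(j2800 + 2700) = arctan(2800/2700) = 46.04°
∠T(j2800) = 90.00° − 46.04° = 43.96°

|T| = 38.6 dB, ∠T = 44.0°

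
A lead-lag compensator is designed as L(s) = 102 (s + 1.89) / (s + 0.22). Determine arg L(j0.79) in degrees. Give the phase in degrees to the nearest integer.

∠(j0.79 + 1.89) = arctan(0.79/1.89) = 22.68°
∠(j0.79 + 0.22) = arctan(0.79/0.22) = 74.44°
∠L(j0.79) = 22.68° − 74.44° = -51.75°

-52°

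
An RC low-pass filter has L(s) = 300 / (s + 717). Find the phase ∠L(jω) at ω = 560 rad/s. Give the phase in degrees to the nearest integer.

∠(j560 + 717) = arctan(560/717) = 37.99°
∠L(j560) = −37.99° = -37.99°

-38°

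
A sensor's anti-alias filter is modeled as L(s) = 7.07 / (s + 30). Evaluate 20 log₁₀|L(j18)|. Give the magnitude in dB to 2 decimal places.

-13.89 dB

|j18 + 30| = √(18² + 30²) = 34.99
|L(j18)| = 7.07 / 34.99 = 0.20208
20 log₁₀(0.20208) = -13.889 dB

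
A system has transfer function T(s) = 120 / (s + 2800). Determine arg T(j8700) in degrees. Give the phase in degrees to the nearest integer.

∠(j8700 + 2800) = arctan(8700/2800) = 72.16°
∠T(j8700) = −72.16° = -72.16°

-72°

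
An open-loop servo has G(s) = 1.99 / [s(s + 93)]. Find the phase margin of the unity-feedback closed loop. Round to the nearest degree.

Gain crossover: |G(jω)| = 1 at ω ≈ 0.0214 rad/sec.
∠G(j0.0214) = −90° − arctan(0.0214/93) ≈ -90.01°
PM = 180° + (-90.01°) = 89.99°

90°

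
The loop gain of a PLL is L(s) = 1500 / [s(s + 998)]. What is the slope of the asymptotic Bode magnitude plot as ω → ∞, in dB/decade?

With 0 zeros and 2 poles, the high-frequency asymptotic slope is 20 × (0 − 2) = -40 dB/decade.

-40 dB/decade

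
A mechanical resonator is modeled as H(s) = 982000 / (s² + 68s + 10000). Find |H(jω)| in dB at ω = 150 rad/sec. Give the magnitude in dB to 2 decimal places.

35.69 dB

|(j150)² + 68(j150) + 10000| = |-12500 + j10200| = 1.613e+04
|H(j150)| = 982000 / 1.613e+04 = 60.867
20 log₁₀(60.867) = 35.688 dB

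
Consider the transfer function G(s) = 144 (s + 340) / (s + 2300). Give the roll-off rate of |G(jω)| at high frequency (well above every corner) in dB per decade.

With 1 zero and 1 pole, the high-frequency asymptotic slope is 20 × (1 − 1) = 0 dB/decade.

0 dB/decade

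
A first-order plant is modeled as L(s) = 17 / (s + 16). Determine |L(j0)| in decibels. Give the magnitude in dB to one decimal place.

L(0) = 17 / 16 = 1.0625
20 log₁₀(1.0625) = 0.53 dB

0.5 dB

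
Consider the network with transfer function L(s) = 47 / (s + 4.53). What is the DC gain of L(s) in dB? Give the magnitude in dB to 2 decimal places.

20.32 dB

L(0) = 47 / 4.53 = 10.375
20 log₁₀(10.375) = 20.320 dB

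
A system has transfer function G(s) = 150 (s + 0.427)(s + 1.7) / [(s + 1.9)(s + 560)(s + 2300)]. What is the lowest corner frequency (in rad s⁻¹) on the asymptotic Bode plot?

Break frequencies occur at each pole and zero magnitude: 0.427 rad s⁻¹, 1.7 rad s⁻¹, 1.9 rad s⁻¹, 560 rad s⁻¹, 2300 rad s⁻¹.
The lowest is 0.427 rad s⁻¹.

0.427 rad s⁻¹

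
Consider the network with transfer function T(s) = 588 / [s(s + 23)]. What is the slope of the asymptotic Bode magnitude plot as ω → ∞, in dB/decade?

-40 dB/decade

With 0 zeros and 2 poles, the high-frequency asymptotic slope is 20 × (0 − 2) = -40 dB/decade.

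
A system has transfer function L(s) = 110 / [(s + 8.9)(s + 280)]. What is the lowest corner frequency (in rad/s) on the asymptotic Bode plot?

8.9 rad/s

Break frequencies occur at each pole and zero magnitude: 8.9 rad/s, 280 rad/s.
The lowest is 8.9 rad/s.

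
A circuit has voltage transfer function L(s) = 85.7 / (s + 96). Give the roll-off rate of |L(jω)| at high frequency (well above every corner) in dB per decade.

-20 dB/decade

With 0 zeros and 1 pole, the high-frequency asymptotic slope is 20 × (0 − 1) = -20 dB/decade.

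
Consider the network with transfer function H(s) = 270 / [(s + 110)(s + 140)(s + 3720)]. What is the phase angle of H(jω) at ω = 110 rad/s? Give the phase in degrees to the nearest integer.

∠(j110 + 110) = arctan(110/110) = 45.00°
∠(j110 + 140) = arctan(110/140) = 38.16°
∠(j110 + 3720) = arctan(110/3720) = 1.69°
∠H(j110) = − (45.00° + 38.16° + 1.69°) = -84.85°

-85 deg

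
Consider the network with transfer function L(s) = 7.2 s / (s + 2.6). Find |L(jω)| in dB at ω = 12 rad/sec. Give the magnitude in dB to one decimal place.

|j12| = 12
|j12 + 2.6| = √(12² + 2.6²) = 12.28
|L(j12)| = 7.2 × 12 / 12.28 = 7.0367
20 log₁₀(7.0367) = 16.95 dB

16.9 dB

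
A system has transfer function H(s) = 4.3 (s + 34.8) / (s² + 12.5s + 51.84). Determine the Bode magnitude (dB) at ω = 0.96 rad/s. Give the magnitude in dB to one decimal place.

|j0.96 + 34.8| = √(0.96² + 34.8²) = 34.81
|(j0.96)² + 12.5(j0.96) + 51.84| = |50.918 + j12| = 52.31
|H(j0.96)| = 4.3 × 34.81 / 52.31 = 2.8615
20 log₁₀(2.8615) = 9.13 dB

9.1 dB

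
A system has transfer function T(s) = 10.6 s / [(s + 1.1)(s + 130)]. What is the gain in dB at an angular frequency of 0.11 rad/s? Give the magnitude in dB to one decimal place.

|j0.11| = 0.11
|j0.11 + 1.1| = √(0.11² + 1.1²) = 1.105
|j0.11 + 130| = √(0.11² + 130²) = 130
|T(j0.11)| = 10.6 × 0.11 / (1.105 × 130) = 0.0081134
20 log₁₀(0.0081134) = -41.82 dB

-41.8 dB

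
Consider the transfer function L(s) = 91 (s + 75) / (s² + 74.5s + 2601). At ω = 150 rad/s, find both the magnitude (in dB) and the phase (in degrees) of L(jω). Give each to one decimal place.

|j150 + 75| = √(150² + 75²) = 167.7
|(j150)² + 74.5(j150) + 2601| = |-19899 + j11175| = 2.282e+04
|L(j150)| = 91 × 167.7 / 2.282e+04 = 0.6687
20 log₁₀(0.6687) = -3.50 dB
∠(j150 + 75) = arctan(150/75) = 63.43°
∠[(j150)² + 74.5(j150) + 2601] = ∠[-19899 + j11175] = 150.68°
∠L(j150) = 63.43° − 150.68° = -87.25°

|L| = -3.5 dB, ∠L = -87.2°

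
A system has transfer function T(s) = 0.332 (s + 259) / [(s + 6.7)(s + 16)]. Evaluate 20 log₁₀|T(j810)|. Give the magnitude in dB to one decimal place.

|j810 + 259| = √(810² + 259²) = 850.4
|j810 + 6.7| = √(810² + 6.7²) = 810
|j810 + 16| = √(810² + 16²) = 810.2
|T(j810)| = 0.332 × 850.4 / (810 × 810.2) = 0.00043022
20 log₁₀(0.00043022) = -67.33 dB

-67.3 dB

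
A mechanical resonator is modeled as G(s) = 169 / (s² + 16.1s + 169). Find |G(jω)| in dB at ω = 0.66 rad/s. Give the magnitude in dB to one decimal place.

|(j0.66)² + 16.1(j0.66) + 169| = |168.56 + j10.626| = 168.9
|G(j0.66)| = 169 / 168.9 = 1.0006
20 log₁₀(1.0006) = 0.01 dB

0.0 dB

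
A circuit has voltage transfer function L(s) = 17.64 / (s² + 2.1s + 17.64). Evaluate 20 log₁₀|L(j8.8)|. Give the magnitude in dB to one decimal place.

-11.0 dB

|(j8.8)² + 2.1(j8.8) + 17.64| = |-59.8 + j18.48| = 62.59
|L(j8.8)| = 17.64 / 62.59 = 0.28183
20 log₁₀(0.28183) = -11.00 dB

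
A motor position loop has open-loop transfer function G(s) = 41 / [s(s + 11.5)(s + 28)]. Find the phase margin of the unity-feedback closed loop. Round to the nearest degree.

89 deg

Gain crossover: |G(jω)| = 1 at ω ≈ 0.127 rad s⁻¹.
∠G(j0.127) = −90° − arctan(0.127/11.5) − arctan(0.127/28) ≈ -90.89°
PM = 180° + (-90.89°) = 89.11°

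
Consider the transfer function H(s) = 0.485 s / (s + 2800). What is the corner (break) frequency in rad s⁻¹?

The single real pole at s = −2800 gives a corner at ω = 2800 rad s⁻¹.

2800 rad s⁻¹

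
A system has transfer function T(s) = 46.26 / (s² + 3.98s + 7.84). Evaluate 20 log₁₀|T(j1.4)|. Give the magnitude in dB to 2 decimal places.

15.13 dB

|(j1.4)² + 3.98(j1.4) + 7.84| = |5.88 + j5.572| = 8.101
|T(j1.4)| = 46.26 / 8.101 = 5.7106
20 log₁₀(5.7106) = 15.134 dB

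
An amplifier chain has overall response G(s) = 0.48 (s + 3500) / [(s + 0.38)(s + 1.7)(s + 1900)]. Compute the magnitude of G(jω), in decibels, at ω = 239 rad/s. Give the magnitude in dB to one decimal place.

|j239 + 3500| = √(239² + 3500²) = 3508
|j239 + 0.38| = √(239² + 0.38²) = 239
|j239 + 1.7| = √(239² + 1.7²) = 239
|j239 + 1900| = √(239² + 1900²) = 1915
|G(j239)| = 0.48 × 3508 / (239 × 239 × 1915) = 1.5394e-05
20 log₁₀(1.5394e-05) = -96.25 dB

-96.3 dB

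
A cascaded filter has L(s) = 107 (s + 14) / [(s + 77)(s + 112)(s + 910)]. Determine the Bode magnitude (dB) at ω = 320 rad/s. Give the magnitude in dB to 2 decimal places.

|j320 + 14| = √(320² + 14²) = 320.3
|j320 + 77| = √(320² + 77²) = 329.1
|j320 + 112| = √(320² + 112²) = 339
|j320 + 910| = √(320² + 910²) = 964.6
|L(j320)| = 107 × 320.3 / (329.1 × 339 × 964.6) = 0.0003184
20 log₁₀(0.0003184) = -69.940 dB

-69.94 dB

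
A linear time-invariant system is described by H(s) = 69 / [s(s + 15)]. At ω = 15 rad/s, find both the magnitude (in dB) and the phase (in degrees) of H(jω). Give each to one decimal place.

|H| = -13.3 dB, ∠H = -135.0°

|j15 + 15| = √(15² + 15²) = 21.21
|j15| = 15
|H(j15)| = 69 / (21.21 × 15) = 0.21685
20 log₁₀(0.21685) = -13.28 dB
∠(j15 + 15) = arctan(15/15) = 45.00°
∠(j15) = 90.00°
∠H(j15) = − (45.00° + 90.00°) = -135.00°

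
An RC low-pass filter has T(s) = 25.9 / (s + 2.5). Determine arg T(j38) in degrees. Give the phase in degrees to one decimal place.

∠(j38 + 2.5) = arctan(38/2.5) = 86.24°
∠T(j38) = −86.24° = -86.24°

-86.2°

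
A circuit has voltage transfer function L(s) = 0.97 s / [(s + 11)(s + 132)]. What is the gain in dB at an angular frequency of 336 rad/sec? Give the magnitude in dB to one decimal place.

-51.4 dB

|j336| = 336
|j336 + 11| = √(336² + 11²) = 336.2
|j336 + 132| = √(336² + 132²) = 361
|L(j336)| = 0.97 × 336 / (336.2 × 361) = 0.0026856
20 log₁₀(0.0026856) = -51.42 dB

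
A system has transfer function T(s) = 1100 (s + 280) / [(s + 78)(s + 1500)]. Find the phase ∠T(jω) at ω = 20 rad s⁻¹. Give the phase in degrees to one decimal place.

∠(j20 + 280) = arctan(20/280) = 4.09°
∠(j20 + 78) = arctan(20/78) = 14.38°
∠(j20 + 1500) = arctan(20/1500) = 0.76°
∠T(j20) = 4.09° − (14.38° + 0.76°) = -11.06°

-11.1°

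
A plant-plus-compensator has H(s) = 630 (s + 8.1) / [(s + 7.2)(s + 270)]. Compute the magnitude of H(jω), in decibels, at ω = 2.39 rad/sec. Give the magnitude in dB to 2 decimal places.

8.29 dB

|j2.39 + 8.1| = √(2.39² + 8.1²) = 8.445
|j2.39 + 7.2| = √(2.39² + 7.2²) = 7.586
|j2.39 + 270| = √(2.39² + 270²) = 270
|H(j2.39)| = 630 × 8.445 / (7.586 × 270) = 2.5974
20 log₁₀(2.5974) = 8.291 dB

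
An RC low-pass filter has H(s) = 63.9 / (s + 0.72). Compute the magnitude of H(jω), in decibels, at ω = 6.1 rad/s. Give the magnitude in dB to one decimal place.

20.3 dB

|j6.1 + 0.72| = √(6.1² + 0.72²) = 6.142
|H(j6.1)| = 63.9 / 6.142 = 10.403
20 log₁₀(10.403) = 20.34 dB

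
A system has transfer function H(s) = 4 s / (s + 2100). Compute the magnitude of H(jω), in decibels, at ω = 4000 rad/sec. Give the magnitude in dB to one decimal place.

11.0 dB

|j4000| = 4000
|j4000 + 2100| = √(4000² + 2100²) = 4518
|H(j4000)| = 4 × 4000 / 4518 = 3.5416
20 log₁₀(3.5416) = 10.98 dB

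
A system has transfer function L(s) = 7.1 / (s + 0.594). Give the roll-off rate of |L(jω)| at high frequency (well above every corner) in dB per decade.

-20 dB/decade

With 0 zeros and 1 pole, the high-frequency asymptotic slope is 20 × (0 − 1) = -20 dB/decade.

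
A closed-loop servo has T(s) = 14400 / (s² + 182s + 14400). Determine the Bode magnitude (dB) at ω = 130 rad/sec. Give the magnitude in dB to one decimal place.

|(j130)² + 182(j130) + 14400| = |-2500 + j23660| = 2.379e+04
|T(j130)| = 14400 / 2.379e+04 = 0.60525
20 log₁₀(0.60525) = -4.36 dB

-4.4 dB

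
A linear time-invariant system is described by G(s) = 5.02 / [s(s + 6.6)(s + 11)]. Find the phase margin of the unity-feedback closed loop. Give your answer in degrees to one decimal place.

89.0°

Gain crossover: |G(jω)| = 1 at ω ≈ 0.0691 rad s⁻¹.
∠G(j0.0691) = −90° − arctan(0.0691/6.6) − arctan(0.0691/11) ≈ -90.96°
PM = 180° + (-90.96°) = 89.04°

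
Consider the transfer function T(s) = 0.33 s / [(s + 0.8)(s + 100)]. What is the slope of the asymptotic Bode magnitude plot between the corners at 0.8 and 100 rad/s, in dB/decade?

In this band the factors already past their corner are: 1 differentiator zero, pole at 0.8; net slope = 0 dB/decade.

0 dB/decade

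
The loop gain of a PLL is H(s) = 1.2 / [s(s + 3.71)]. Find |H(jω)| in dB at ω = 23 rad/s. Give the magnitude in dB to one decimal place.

-53.0 dB

|j23 + 3.71| = √(23² + 3.71²) = 23.3
|j23| = 23
|H(j23)| = 1.2 / (23.3 × 23) = 0.0022395
20 log₁₀(0.0022395) = -53.00 dB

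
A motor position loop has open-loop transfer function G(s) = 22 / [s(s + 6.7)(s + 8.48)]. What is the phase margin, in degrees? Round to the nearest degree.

Gain crossover: |G(jω)| = 1 at ω ≈ 0.386 rad/s.
∠G(j0.386) = −90° − arctan(0.386/6.7) − arctan(0.386/8.48) ≈ -95.91°
PM = 180° + (-95.91°) = 84.09°

84°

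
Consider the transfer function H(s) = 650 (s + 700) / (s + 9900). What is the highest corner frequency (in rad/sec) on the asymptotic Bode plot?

Break frequencies occur at each pole and zero magnitude: 700 rad/sec, 9900 rad/sec.
The highest is 9900 rad/sec.

9900 rad/sec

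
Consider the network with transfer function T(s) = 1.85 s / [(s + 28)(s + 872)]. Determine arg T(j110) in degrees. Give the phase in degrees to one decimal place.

7.1°

∠(j110) = 90.00°
∠(j110 + 28) = arctan(110/28) = 75.72°
∠(j110 + 872) = arctan(110/872) = 7.19°
∠T(j110) = 90.00° − (75.72° + 7.19°) = 7.09°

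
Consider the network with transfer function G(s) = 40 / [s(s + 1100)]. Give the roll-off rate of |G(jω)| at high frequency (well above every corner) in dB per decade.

-40 dB/decade

With 0 zeros and 2 poles, the high-frequency asymptotic slope is 20 × (0 − 2) = -40 dB/decade.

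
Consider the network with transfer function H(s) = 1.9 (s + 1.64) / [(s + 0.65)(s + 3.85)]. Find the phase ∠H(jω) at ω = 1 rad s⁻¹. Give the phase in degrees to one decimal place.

∠(j1 + 1.64) = arctan(1/1.64) = 31.37°
∠(j1 + 0.65) = arctan(1/0.65) = 56.98°
∠(j1 + 3.85) = arctan(1/3.85) = 14.56°
∠H(j1) = 31.37° − (56.98° + 14.56°) = -40.16°

-40.2°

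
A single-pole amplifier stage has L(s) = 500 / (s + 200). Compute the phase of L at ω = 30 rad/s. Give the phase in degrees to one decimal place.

∠(j30 + 200) = arctan(30/200) = 8.53°
∠L(j30) = −8.53° = -8.53°

-8.5 deg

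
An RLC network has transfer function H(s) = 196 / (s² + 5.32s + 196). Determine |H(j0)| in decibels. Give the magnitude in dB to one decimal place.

H(0) = 196 / 196 = 1
20 log₁₀(1) = 0.00 dB

0.0 dB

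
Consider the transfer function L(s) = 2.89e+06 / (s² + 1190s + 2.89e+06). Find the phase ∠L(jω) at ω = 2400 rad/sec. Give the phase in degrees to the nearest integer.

∠[(j2400)² + 1190(j2400) + 2.89e+06] = ∠[-2.87e+06 + j2.856e+06] = 135.14°
∠L(j2400) = −135.14° = -135.14°

-135 deg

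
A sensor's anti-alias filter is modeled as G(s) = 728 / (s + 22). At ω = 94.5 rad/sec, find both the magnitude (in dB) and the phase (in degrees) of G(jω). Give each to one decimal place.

|j94.5 + 22| = √(94.5² + 22²) = 97.03
|G(j94.5)| = 728 / 97.03 = 7.5031
20 log₁₀(7.5031) = 17.50 dB
∠(j94.5 + 22) = arctan(94.5/22) = 76.89°
∠G(j94.5) = −76.89° = -76.89°

|G| = 17.5 dB, ∠G = -76.9°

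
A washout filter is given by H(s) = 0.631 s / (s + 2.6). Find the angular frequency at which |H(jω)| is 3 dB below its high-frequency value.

For a single-pole high-pass, the −3 dB point is at the pole: ω = 2.6 rad/sec.

2.6 rad/sec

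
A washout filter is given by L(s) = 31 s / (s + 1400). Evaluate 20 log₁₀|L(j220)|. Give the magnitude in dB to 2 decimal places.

13.65 dB

|j220| = 220
|j220 + 1400| = √(220² + 1400²) = 1417
|L(j220)| = 31 × 220 / 1417 = 4.8124
20 log₁₀(4.8124) = 13.647 dB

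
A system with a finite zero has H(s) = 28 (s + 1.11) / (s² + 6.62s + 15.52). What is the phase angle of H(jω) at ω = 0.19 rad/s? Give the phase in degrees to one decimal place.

5.1°

∠(j0.19 + 1.11) = arctan(0.19/1.11) = 9.71°
∠[(j0.19)² + 6.62(j0.19) + 15.52] = ∠[15.484 + j1.2578] = 4.64°
∠H(j0.19) = 9.71° − 4.64° = 5.07°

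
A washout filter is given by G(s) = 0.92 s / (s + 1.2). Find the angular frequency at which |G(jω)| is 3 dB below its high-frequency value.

For a single-pole high-pass, the −3 dB point is at the pole: ω = 1.2 rad/s.

1.2 rad/s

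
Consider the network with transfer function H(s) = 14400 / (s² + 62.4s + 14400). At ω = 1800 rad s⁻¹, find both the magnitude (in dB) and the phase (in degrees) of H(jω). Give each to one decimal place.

|(j1800)² + 62.4(j1800) + 14400| = |-3.2256e+06 + j1.1232e+05| = 3.228e+06
|H(j1800)| = 14400 / 3.228e+06 = 0.0044616
20 log₁₀(0.0044616) = -47.01 dB
∠[(j1800)² + 62.4(j1800) + 14400] = ∠[-3.2256e+06 + j1.1232e+05] = 178.01°
∠H(j1800) = −178.01° = -178.01°

|H| = -47.0 dB, ∠H = -178.0°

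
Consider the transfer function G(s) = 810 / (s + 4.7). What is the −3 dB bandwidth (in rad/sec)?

For a single-pole low-pass, the −3 dB point is at the pole: ω = 4.7 rad/sec.

4.7 rad/sec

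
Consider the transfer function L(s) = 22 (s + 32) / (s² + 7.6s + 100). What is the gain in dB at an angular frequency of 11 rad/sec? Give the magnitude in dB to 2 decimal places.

18.73 dB

|j11 + 32| = √(11² + 32²) = 33.84
|(j11)² + 7.6(j11) + 100| = |-21 + j83.6| = 86.2
|L(j11)| = 22 × 33.84 / 86.2 = 8.6364
20 log₁₀(8.6364) = 18.727 dB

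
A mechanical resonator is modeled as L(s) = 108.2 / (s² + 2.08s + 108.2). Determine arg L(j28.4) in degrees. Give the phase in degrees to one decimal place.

-175.2°

∠[(j28.4)² + 2.08(j28.4) + 108.2] = ∠[-698.36 + j59.072] = 175.17°
∠L(j28.4) = −175.17° = -175.17°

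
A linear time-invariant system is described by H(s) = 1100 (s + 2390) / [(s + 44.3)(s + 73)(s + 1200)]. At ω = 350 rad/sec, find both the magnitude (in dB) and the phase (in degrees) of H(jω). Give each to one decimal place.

|j350 + 2390| = √(350² + 2390²) = 2415
|j350 + 44.3| = √(350² + 44.3²) = 352.8
|j350 + 73| = √(350² + 73²) = 357.5
|j350 + 1200| = √(350² + 1200²) = 1250
|H(j350)| = 1100 × 2415 / (352.8 × 357.5 × 1250) = 0.016852
20 log₁₀(0.016852) = -35.47 dB
∠(j350 + 2390) = arctan(350/2390) = 8.33°
∠(j350 + 44.3) = arctan(350/44.3) = 82.79°
∠(j350 + 73) = arctan(350/73) = 78.22°
∠(j350 + 1200) = arctan(350/1200) = 16.26°
∠H(j350) = 8.33° − (82.79° + 78.22° + 16.26°) = -168.93°

|H| = -35.5 dB, ∠H = -168.9°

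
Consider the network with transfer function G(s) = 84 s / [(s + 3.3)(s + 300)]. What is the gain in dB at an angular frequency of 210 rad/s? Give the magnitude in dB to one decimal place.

-12.8 dB

|j210| = 210
|j210 + 3.3| = √(210² + 3.3²) = 210
|j210 + 300| = √(210² + 300²) = 366.2
|G(j210)| = 84 × 210 / (210 × 366.2) = 0.22936
20 log₁₀(0.22936) = -12.79 dB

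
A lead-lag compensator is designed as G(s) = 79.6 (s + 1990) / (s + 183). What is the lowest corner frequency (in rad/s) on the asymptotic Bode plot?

183 rad/s

Break frequencies occur at each pole and zero magnitude: 183 rad/s, 1990 rad/s.
The lowest is 183 rad/s.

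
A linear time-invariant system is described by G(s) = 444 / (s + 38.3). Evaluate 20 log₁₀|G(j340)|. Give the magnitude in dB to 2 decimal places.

|j340 + 38.3| = √(340² + 38.3²) = 342.2
|G(j340)| = 444 / 342.2 = 1.2977
20 log₁₀(1.2977) = 2.263 dB

2.26 dB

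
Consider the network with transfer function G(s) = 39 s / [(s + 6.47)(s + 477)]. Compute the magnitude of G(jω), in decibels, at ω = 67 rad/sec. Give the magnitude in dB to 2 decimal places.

-21.87 dB

|j67| = 67
|j67 + 6.47| = √(67² + 6.47²) = 67.31
|j67 + 477| = √(67² + 477²) = 481.7
|G(j67)| = 39 × 67 / (67.31 × 481.7) = 0.080591
20 log₁₀(0.080591) = -21.874 dB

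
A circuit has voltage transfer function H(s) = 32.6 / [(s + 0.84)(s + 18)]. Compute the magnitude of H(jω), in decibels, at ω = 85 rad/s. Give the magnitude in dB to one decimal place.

-47.1 dB

|j85 + 0.84| = √(85² + 0.84²) = 85
|j85 + 18| = √(85² + 18²) = 86.88
|H(j85)| = 32.6 / (85 × 86.88) = 0.004414
20 log₁₀(0.004414) = -47.10 dB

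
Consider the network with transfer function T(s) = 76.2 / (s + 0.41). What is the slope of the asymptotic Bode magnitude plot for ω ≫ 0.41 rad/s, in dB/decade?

-20 dB/decade

With 0 zeros and 1 pole, the high-frequency asymptotic slope is 20 × (0 − 1) = -20 dB/decade.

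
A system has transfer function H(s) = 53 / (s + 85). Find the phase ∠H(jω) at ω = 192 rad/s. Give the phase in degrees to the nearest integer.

∠(j192 + 85) = arctan(192/85) = 66.12°
∠H(j192) = −66.12° = -66.12°

-66°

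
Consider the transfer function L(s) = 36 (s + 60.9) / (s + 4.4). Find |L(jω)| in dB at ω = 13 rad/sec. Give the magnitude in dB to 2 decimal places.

|j13 + 60.9| = √(13² + 60.9²) = 62.27
|j13 + 4.4| = √(13² + 4.4²) = 13.72
|L(j13)| = 36 × 62.27 / 13.72 = 163.34
20 log₁₀(163.34) = 44.262 dB

44.26 dB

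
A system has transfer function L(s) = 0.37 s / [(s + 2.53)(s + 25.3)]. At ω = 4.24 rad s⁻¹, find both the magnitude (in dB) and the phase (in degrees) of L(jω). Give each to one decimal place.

|L| = -38.1 dB, ∠L = 21.3°

|j4.24| = 4.24
|j4.24 + 2.53| = √(4.24² + 2.53²) = 4.937
|j4.24 + 25.3| = √(4.24² + 25.3²) = 25.65
|L(j4.24)| = 0.37 × 4.24 / (4.937 × 25.65) = 0.012386
20 log₁₀(0.012386) = -38.14 dB
∠(j4.24) = 90.00°
∠(j4.24 + 2.53) = arctan(4.24/2.53) = 59.18°
∠(j4.24 + 25.3) = arctan(4.24/25.3) = 9.51°
∠L(j4.24) = 90.00° − (59.18° + 9.51°) = 21.31°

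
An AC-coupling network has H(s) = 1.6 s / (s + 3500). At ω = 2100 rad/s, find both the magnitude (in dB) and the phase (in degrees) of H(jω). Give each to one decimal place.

|H| = -1.7 dB, ∠H = 59.0°

|j2100| = 2100
|j2100 + 3500| = √(2100² + 3500²) = 4082
|H(j2100)| = 1.6 × 2100 / 4082 = 0.82319
20 log₁₀(0.82319) = -1.69 dB
∠(j2100) = 90.00°
∠(j2100 + 3500) = arctan(2100/3500) = 30.96°
∠H(j2100) = 90.00° − 30.96° = 59.04°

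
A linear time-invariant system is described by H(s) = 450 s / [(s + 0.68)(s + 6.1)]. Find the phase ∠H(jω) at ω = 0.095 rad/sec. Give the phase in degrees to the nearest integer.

81 deg

∠(j0.095) = 90.00°
∠(j0.095 + 0.68) = arctan(0.095/0.68) = 7.95°
∠(j0.095 + 6.1) = arctan(0.095/6.1) = 0.89°
∠H(j0.095) = 90.00° − (7.95° + 0.89°) = 81.15°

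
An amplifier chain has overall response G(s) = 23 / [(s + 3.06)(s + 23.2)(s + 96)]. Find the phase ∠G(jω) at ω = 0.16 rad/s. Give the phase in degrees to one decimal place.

-3.5°

∠(j0.16 + 3.06) = arctan(0.16/3.06) = 2.99°
∠(j0.16 + 23.2) = arctan(0.16/23.2) = 0.40°
∠(j0.16 + 96) = arctan(0.16/96) = 0.10°
∠G(j0.16) = − (2.99° + 0.40° + 0.10°) = -3.48°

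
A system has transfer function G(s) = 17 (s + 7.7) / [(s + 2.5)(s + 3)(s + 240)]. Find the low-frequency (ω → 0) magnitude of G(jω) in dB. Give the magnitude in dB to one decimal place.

-22.8 dB

G(0) = 17 × 7.7 / (2.5 × 3 × 240) = 0.072722
20 log₁₀(0.072722) = -22.77 dB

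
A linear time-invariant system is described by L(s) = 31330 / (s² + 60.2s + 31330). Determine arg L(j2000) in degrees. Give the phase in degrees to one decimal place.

∠[(j2000)² + 60.2(j2000) + 31330] = ∠[-3.9687e+06 + j1.204e+05] = 178.26°
∠L(j2000) = −178.26° = -178.26°

-178.3°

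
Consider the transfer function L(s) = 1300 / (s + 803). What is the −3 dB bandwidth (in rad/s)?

803 rad/s

For a single-pole low-pass, the −3 dB point is at the pole: ω = 803 rad/s.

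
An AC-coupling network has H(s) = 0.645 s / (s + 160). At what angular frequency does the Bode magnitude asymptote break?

The single real pole at s = −160 gives a corner at ω = 160 rad s⁻¹.

160 rad s⁻¹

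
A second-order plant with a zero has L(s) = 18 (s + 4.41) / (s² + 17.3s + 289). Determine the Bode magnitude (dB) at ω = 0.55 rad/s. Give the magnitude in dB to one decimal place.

-11.2 dB

|j0.55 + 4.41| = √(0.55² + 4.41²) = 4.444
|(j0.55)² + 17.3(j0.55) + 289| = |288.7 + j9.515| = 288.9
|L(j0.55)| = 18 × 4.444 / 288.9 = 0.27694
20 log₁₀(0.27694) = -11.15 dB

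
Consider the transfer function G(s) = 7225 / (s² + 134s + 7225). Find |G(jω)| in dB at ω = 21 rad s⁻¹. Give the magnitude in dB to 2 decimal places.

|(j21)² + 134(j21) + 7225| = |6784 + j2814| = 7344
|G(j21)| = 7225 / 7344 = 0.98373
20 log₁₀(0.98373) = -0.142 dB

-0.14 dB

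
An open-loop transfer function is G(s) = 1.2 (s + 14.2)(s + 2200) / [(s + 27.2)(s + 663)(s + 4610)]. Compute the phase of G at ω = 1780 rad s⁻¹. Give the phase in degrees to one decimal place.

∠(j1780 + 14.2) = arctan(1780/14.2) = 89.54°
∠(j1780 + 2200) = arctan(1780/2200) = 38.98°
∠(j1780 + 27.2) = arctan(1780/27.2) = 89.12°
∠(j1780 + 663) = arctan(1780/663) = 69.57°
∠(j1780 + 4610) = arctan(1780/4610) = 21.11°
∠G(j1780) = 89.54° + 38.98° − (89.12° + 69.57° + 21.11°) = -51.29°

-51.3 deg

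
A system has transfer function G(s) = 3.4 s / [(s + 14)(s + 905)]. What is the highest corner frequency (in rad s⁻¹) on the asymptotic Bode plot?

Break frequencies occur at each pole and zero magnitude: 14 rad s⁻¹, 905 rad s⁻¹.
The highest is 905 rad s⁻¹.

905 rad s⁻¹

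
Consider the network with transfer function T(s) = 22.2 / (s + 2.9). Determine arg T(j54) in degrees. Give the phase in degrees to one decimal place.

-86.9°

∠(j54 + 2.9) = arctan(54/2.9) = 86.93°
∠T(j54) = −86.93° = -86.93°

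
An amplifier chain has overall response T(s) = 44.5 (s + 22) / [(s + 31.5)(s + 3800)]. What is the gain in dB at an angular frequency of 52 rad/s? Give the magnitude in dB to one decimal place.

|j52 + 22| = √(52² + 22²) = 56.46
|j52 + 31.5| = √(52² + 31.5²) = 60.8
|j52 + 3800| = √(52² + 3800²) = 3800
|T(j52)| = 44.5 × 56.46 / (60.8 × 3800) = 0.010875
20 log₁₀(0.010875) = -39.27 dB

-39.3 dB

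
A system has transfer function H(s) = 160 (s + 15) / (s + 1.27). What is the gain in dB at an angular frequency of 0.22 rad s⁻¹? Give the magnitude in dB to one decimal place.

|j0.22 + 15| = √(0.22² + 15²) = 15
|j0.22 + 1.27| = √(0.22² + 1.27²) = 1.289
|H(j0.22)| = 160 × 15 / 1.289 = 1862.2
20 log₁₀(1862.2) = 65.40 dB

65.4 dB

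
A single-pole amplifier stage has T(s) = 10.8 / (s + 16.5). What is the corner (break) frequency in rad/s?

16.5 rad/s

The single real pole at s = −16.5 gives a corner at ω = 16.5 rad/s.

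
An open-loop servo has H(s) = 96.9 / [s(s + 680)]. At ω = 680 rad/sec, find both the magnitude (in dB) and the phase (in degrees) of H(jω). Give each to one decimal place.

|H| = -76.6 dB, ∠H = -135.0°

|j680 + 680| = √(680² + 680²) = 961.7
|j680| = 680
|H(j680)| = 96.9 / (961.7 × 680) = 0.00014818
20 log₁₀(0.00014818) = -76.58 dB
∠(j680 + 680) = arctan(680/680) = 45.00°
∠(j680) = 90.00°
∠H(j680) = − (45.00° + 90.00°) = -135.00°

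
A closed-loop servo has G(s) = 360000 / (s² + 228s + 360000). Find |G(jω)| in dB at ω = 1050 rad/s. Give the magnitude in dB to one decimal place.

-6.7 dB

|(j1050)² + 228(j1050) + 360000| = |-7.425e+05 + j2.394e+05| = 7.801e+05
|G(j1050)| = 360000 / 7.801e+05 = 0.46146
20 log₁₀(0.46146) = -6.72 dB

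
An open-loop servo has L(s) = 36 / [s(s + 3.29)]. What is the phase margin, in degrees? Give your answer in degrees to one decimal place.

30.6°

Gain crossover: |L(jω)| = 1 at ω ≈ 5.57 rad/sec.
∠L(j5.57) = −90° − arctan(5.57/3.29) ≈ -149.42°
PM = 180° + (-149.42°) = 30.58°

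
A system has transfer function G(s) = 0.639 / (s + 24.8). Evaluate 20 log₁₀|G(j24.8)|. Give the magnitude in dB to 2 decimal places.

|j24.8 + 24.8| = √(24.8² + 24.8²) = 35.07
|G(j24.8)| = 0.639 / 35.07 = 0.018219
20 log₁₀(0.018219) = -34.789 dB

-34.79 dB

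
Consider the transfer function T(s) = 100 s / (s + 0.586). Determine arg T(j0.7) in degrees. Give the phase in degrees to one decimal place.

39.9°

∠(j0.7) = 90.00°
∠(j0.7 + 0.586) = arctan(0.7/0.586) = 50.07°
∠T(j0.7) = 90.00° − 50.07° = 39.93°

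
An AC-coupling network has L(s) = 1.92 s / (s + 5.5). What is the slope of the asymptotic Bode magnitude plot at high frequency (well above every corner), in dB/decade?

With 1 zero and 1 pole, the high-frequency asymptotic slope is 20 × (1 − 1) = 0 dB/decade.

0 dB/decade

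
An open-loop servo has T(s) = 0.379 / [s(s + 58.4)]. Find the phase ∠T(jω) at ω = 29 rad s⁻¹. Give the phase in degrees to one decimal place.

-116.4°

∠(j29 + 58.4) = arctan(29/58.4) = 26.41°
∠(j29) = 90.00°
∠T(j29) = − (26.41° + 90.00°) = -116.41°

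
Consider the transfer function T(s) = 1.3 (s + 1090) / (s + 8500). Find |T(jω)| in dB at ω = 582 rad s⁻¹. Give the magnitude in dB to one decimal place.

|j582 + 1090| = √(582² + 1090²) = 1236
|j582 + 8500| = √(582² + 8500²) = 8520
|T(j582)| = 1.3 × 1236 / 8520 = 0.18854
20 log₁₀(0.18854) = -14.49 dB

-14.5 dB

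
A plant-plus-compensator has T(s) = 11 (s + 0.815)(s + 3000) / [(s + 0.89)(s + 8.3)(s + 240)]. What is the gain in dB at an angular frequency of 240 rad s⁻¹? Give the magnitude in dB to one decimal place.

|j240 + 0.815| = √(240² + 0.815²) = 240
|j240 + 3000| = √(240² + 3000²) = 3010
|j240 + 0.89| = √(240² + 0.89²) = 240
|j240 + 8.3| = √(240² + 8.3²) = 240.1
|j240 + 240| = √(240² + 240²) = 339.4
|T(j240)| = 11 × 240 × 3010 / (240 × 240.1 × 339.4) = 0.40616
20 log₁₀(0.40616) = -7.83 dB

-7.8 dB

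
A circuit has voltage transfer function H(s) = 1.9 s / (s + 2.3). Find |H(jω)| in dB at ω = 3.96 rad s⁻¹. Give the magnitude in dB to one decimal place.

4.3 dB

|j3.96| = 3.96
|j3.96 + 2.3| = √(3.96² + 2.3²) = 4.579
|H(j3.96)| = 1.9 × 3.96 / 4.579 = 1.643
20 log₁₀(1.643) = 4.31 dB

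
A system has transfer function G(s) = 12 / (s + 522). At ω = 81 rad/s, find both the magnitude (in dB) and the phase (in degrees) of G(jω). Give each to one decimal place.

|j81 + 522| = √(81² + 522²) = 528.2
|G(j81)| = 12 / 528.2 = 0.022717
20 log₁₀(0.022717) = -32.87 dB
∠(j81 + 522) = arctan(81/522) = 8.82°
∠G(j81) = −8.82° = -8.82°

|G| = -32.9 dB, ∠G = -8.8°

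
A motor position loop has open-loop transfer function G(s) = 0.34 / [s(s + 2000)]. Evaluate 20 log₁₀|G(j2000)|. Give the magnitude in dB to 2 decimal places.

-144.42 dB

|j2000 + 2000| = √(2000² + 2000²) = 2828
|j2000| = 2000
|G(j2000)| = 0.34 / (2828 × 2000) = 6.0104e-08
20 log₁₀(6.0104e-08) = -144.422 dB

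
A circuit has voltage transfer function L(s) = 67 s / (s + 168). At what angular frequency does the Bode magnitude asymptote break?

The single real pole at s = −168 gives a corner at ω = 168 rad/s.

168 rad/s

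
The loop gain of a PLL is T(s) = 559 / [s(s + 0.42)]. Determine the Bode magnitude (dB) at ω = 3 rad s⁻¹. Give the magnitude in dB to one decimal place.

|j3 + 0.42| = √(3² + 0.42²) = 3.029
|j3| = 3
|T(j3)| = 559 / (3.029 × 3) = 61.511
20 log₁₀(61.511) = 35.78 dB

35.8 dB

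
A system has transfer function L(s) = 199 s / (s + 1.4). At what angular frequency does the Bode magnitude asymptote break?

1.4 rad/sec

The single real pole at s = −1.4 gives a corner at ω = 1.4 rad/sec.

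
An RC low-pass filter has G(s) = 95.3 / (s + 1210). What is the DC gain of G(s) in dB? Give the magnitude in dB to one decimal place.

-22.1 dB

G(0) = 95.3 / 1210 = 0.07876
20 log₁₀(0.07876) = -22.07 dB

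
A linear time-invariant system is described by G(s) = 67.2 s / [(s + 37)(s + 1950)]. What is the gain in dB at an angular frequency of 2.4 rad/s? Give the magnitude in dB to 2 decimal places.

|j2.4| = 2.4
|j2.4 + 37| = √(2.4² + 37²) = 37.08
|j2.4 + 1950| = √(2.4² + 1950²) = 1950
|G(j2.4)| = 67.2 × 2.4 / (37.08 × 1950) = 0.0022307
20 log₁₀(0.0022307) = -53.031 dB

-53.03 dB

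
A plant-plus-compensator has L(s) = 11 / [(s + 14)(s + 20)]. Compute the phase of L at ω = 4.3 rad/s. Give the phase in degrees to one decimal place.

∠(j4.3 + 14) = arctan(4.3/14) = 17.07°
∠(j4.3 + 20) = arctan(4.3/20) = 12.13°
∠L(j4.3) = − (17.07° + 12.13°) = -29.21°

-29.2 deg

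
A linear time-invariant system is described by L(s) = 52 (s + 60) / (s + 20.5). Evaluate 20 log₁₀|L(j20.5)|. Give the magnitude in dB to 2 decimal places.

41.12 dB

|j20.5 + 60| = √(20.5² + 60²) = 63.41
|j20.5 + 20.5| = √(20.5² + 20.5²) = 28.99
|L(j20.5)| = 52 × 63.41 / 28.99 = 113.73
20 log₁₀(113.73) = 41.117 dB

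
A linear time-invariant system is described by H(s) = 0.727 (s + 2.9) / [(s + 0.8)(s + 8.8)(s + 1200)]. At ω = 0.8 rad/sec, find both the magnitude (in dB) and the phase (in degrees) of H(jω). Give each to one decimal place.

|H| = -74.8 dB, ∠H = -34.8°

|j0.8 + 2.9| = √(0.8² + 2.9²) = 3.008
|j0.8 + 0.8| = √(0.8² + 0.8²) = 1.131
|j0.8 + 8.8| = √(0.8² + 8.8²) = 8.836
|j0.8 + 1200| = √(0.8² + 1200²) = 1200
|H(j0.8)| = 0.727 × 3.008 / (1.131 × 8.836 × 1200) = 0.00018231
20 log₁₀(0.00018231) = -74.78 dB
∠(j0.8 + 2.9) = arctan(0.8/2.9) = 15.42°
∠(j0.8 + 0.8) = arctan(0.8/0.8) = 45.00°
∠(j0.8 + 8.8) = arctan(0.8/8.8) = 5.19°
∠(j0.8 + 1200) = arctan(0.8/1200) = 0.04°
∠H(j0.8) = 15.42° − (45.00° + 5.19° + 0.04°) = -34.81°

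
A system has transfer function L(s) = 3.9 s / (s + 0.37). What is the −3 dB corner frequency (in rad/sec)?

For a single-pole high-pass, the −3 dB point is at the pole: ω = 0.37 rad/sec.

0.37 rad/sec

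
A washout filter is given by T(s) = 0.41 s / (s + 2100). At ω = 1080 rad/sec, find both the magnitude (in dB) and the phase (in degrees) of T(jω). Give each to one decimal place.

|j1080| = 1080
|j1080 + 2100| = √(1080² + 2100²) = 2361
|T(j1080)| = 0.41 × 1080 / 2361 = 0.18751
20 log₁₀(0.18751) = -14.54 dB
∠(j1080) = 90.00°
∠(j1080 + 2100) = arctan(1080/2100) = 27.22°
∠T(j1080) = 90.00° − 27.22° = 62.78°

|T| = -14.5 dB, ∠T = 62.8°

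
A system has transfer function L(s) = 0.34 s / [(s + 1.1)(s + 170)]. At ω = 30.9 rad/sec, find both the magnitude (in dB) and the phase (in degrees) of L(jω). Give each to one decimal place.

|j30.9| = 30.9
|j30.9 + 1.1| = √(30.9² + 1.1²) = 30.92
|j30.9 + 170| = √(30.9² + 170²) = 172.8
|L(j30.9)| = 0.34 × 30.9 / (30.92 × 172.8) = 0.0019665
20 log₁₀(0.0019665) = -54.13 dB
∠(j30.9) = 90.00°
∠(j30.9 + 1.1) = arctan(30.9/1.1) = 87.96°
∠(j30.9 + 170) = arctan(30.9/170) = 10.30°
∠L(j30.9) = 90.00° − (87.96° + 10.30°) = -8.26°

|L| = -54.1 dB, ∠L = -8.3°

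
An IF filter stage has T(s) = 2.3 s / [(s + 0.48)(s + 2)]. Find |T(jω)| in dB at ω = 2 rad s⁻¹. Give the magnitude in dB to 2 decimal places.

-2.04 dB

|j2| = 2
|j2 + 0.48| = √(2² + 0.48²) = 2.057
|j2 + 2| = √(2² + 2²) = 2.828
|T(j2)| = 2.3 × 2 / (2.057 × 2.828) = 0.79072
20 log₁₀(0.79072) = -2.040 dB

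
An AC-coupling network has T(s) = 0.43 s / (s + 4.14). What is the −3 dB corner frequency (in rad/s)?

For a single-pole high-pass, the −3 dB point is at the pole: ω = 4.14 rad/s.

4.14 rad/s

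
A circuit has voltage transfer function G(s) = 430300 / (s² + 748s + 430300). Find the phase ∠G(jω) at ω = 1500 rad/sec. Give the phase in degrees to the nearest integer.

-148°

∠[(j1500)² + 748(j1500) + 430300] = ∠[-1.8197e+06 + j1.122e+06] = 148.34°
∠G(j1500) = −148.34° = -148.34°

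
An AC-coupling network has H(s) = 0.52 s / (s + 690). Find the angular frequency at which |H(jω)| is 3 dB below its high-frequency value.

690 rad/sec

For a single-pole high-pass, the −3 dB point is at the pole: ω = 690 rad/sec.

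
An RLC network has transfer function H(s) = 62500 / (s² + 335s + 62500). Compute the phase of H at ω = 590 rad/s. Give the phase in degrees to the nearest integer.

∠[(j590)² + 335(j590) + 62500] = ∠[-2.856e+05 + j1.9765e+05] = 145.31°
∠H(j590) = −145.31° = -145.31°

-145°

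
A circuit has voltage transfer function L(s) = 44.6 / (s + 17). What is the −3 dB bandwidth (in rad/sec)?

For a single-pole low-pass, the −3 dB point is at the pole: ω = 17 rad/sec.

17 rad/sec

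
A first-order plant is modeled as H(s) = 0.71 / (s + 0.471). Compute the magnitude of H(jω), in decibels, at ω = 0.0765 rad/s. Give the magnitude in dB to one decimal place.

|j0.0765 + 0.471| = √(0.0765² + 0.471²) = 0.4772
|H(j0.0765)| = 0.71 / 0.4772 = 1.4879
20 log₁₀(1.4879) = 3.45 dB

3.5 dB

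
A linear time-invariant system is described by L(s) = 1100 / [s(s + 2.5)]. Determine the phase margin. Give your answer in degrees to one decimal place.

Gain crossover: |L(jω)| = 1 at ω ≈ 33.1 rad/sec.
∠L(j33.1) = −90° − arctan(33.1/2.5) ≈ -175.68°
PM = 180° + (-175.68°) = 4.32°

4.3°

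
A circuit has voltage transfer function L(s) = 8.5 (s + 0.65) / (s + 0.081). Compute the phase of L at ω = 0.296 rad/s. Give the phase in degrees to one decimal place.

∠(j0.296 + 0.65) = arctan(0.296/0.65) = 24.48°
∠(j0.296 + 0.081) = arctan(0.296/0.081) = 74.70°
∠L(j0.296) = 24.48° − 74.70° = -50.21°

-50.2°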